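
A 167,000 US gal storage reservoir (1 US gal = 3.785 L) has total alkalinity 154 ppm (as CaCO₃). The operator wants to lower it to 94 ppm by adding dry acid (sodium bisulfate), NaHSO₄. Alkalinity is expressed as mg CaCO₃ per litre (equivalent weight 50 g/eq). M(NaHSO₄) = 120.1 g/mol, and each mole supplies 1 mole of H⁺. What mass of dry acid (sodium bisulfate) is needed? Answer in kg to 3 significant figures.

Volume: 167,000 US gal × 3.785 L/gal = 632,095 L.
Alkalinity to neutralize: (154 − 94) = 60 mg/L as CaCO₃ × 632,095 L = 37,930 g as CaCO₃.
Equivalents of H⁺ required: 37,930 ÷ 50 g/eq = 758.5 eq = 758.5 mol NaHSO₄.
Mass of NaHSO₄: 758.5 × 120.1 = 91,100 g.

91.1 kg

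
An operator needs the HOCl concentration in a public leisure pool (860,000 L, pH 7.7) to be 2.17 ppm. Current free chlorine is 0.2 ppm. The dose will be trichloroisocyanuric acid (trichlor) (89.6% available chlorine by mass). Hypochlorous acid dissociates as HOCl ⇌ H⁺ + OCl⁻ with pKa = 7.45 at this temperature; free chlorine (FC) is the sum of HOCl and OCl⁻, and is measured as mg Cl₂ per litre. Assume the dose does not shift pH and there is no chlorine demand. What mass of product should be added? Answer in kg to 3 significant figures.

5.59 kg

[OCl⁻]/[HOCl] = 10^(pH − pKa) = 10^(7.7 − 7.45) = 1.778; fraction as HOCl = 1/(1 + 1.778) = 0.3599.
Free chlorine required for 2.17 ppm HOCl: 2.17 / 0.3599 = 6.029 ppm.
FC to add: 6.029 − 0.2 = 5.829 mg/L as Cl₂.
Cl₂ equivalent: 5.829 mg/L × 860,000 L = 5013 g.
Product at 89.6% available Cl: 5013 / 0.896 = 5595 g.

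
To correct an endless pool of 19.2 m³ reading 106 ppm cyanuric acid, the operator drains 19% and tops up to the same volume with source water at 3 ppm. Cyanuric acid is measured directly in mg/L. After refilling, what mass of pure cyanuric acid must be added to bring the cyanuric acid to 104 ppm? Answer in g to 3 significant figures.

Volume: 19.2 m³ = 19,200 L.
After draining 19% and refilling: 106 × 0.81 + 3 × 0.19 = 86.43 ppm.
Deficit to target: 104 − 86.43 = 17.57 mg/L.
Mass: 17.57 mg/L × 19,200 L = 337.3 g cyanuric acid.

337 g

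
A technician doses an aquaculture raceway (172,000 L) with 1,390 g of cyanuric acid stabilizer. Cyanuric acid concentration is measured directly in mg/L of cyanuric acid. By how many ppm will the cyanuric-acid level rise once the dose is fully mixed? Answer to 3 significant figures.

Rise: 1,390 g / 172,000 L × 1000 = 8.081 mg/L.

8.08 ppm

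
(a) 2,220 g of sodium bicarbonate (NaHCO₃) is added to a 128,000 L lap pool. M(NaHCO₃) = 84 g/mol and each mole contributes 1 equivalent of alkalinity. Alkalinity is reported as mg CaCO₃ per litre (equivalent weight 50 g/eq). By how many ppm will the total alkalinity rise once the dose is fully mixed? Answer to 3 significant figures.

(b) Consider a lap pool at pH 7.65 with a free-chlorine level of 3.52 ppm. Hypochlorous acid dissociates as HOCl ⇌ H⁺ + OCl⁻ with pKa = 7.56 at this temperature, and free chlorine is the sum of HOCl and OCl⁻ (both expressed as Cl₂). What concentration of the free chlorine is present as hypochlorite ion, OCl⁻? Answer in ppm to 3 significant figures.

(a) 10.3 ppm; (b) 1.94 ppm

(a) Moles of NaHCO₃: 2,220 g ÷ 84 g/mol = 26.43 mol → 26.43 eq of alkalinity.
(a) As CaCO₃: 26.43 eq × 50 g/eq = 1321 g.
(a) Rise: 1321 g / 128,000 L × 1000 = 10.32 mg/L.

(b) [OCl⁻]/[HOCl] = 10^(pH − pKa) = 10^(7.65 − 7.56) = 10^0.09 = 1.23.
(b) Fraction as HOCl = 1 / (1 + 1.23) = 0.4484.
(b) OCl⁻ = (1 − 0.4484) × 3.52 ppm = 1.942 ppm.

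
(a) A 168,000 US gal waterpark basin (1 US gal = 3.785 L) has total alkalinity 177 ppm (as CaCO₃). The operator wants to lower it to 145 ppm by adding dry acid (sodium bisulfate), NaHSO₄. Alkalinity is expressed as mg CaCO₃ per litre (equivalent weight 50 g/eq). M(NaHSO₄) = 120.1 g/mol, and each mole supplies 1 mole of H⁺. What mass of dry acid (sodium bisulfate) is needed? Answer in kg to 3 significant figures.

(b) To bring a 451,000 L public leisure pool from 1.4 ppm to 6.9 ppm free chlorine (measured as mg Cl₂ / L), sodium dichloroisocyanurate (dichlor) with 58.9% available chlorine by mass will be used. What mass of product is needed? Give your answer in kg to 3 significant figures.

(a) Volume: 168,000 US gal × 3.785 L/gal = 635,880 L.
(a) Alkalinity to neutralize: (177 − 145) = 32 mg/L as CaCO₃ × 635,880 L = 20,350 g as CaCO₃.
(a) Equivalents of H⁺ required: 20,350 ÷ 50 g/eq = 407 eq = 407 mol NaHSO₄.
(a) Mass of NaHSO₄: 407 × 120.1 = 48,880 g.

(b) Chlorine deficit: 6.9 − 1.4 = 5.5 ppm = 5.5 mg/L as Cl₂.
(b) Cl₂ equivalent needed: 5.5 mg/L × 451,000 L = 2,480,000 mg = 2480 g.
(b) Product at 58.9% available chlorine: 2480 / 0.589 = 4211 g.

(a) 48.9 kg; (b) 4.21 kg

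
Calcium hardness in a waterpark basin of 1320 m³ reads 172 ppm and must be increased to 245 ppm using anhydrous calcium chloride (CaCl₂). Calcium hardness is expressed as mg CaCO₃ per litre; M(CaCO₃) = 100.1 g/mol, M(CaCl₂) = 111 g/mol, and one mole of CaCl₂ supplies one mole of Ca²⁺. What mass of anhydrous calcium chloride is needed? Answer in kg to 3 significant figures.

107 kg

Volume: 1320 m³ = 1,320,000 L.
Hardness to add: (245 − 172) = 73 mg/L as CaCO₃ × 1,320,000 L = 96,360 g as CaCO₃.
Moles of Ca²⁺ (1 mol Ca²⁺ ≡ 1 mol CaCO₃): 96,360 / 100.1 g/mol = 962.6 mol.
Mass of CaCl₂: 962.6 × 111 = 106,900 g.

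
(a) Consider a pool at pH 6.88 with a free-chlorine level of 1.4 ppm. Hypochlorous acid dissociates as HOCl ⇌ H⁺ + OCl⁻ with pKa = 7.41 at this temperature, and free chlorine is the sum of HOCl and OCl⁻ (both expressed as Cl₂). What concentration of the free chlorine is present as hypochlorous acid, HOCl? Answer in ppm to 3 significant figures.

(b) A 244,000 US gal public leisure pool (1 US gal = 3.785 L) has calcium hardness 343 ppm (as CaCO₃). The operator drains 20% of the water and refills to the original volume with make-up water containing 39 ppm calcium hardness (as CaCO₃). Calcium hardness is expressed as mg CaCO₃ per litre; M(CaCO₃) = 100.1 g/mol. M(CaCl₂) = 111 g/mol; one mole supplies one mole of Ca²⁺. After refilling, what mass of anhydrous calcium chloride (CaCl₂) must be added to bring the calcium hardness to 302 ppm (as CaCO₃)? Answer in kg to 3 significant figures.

(a) 1.08 ppm; (b) 20.3 kg

(a) [OCl⁻]/[HOCl] = 10^(pH − pKa) = 10^(6.88 − 7.41) = 10^-0.53 = 0.2951.
(a) Fraction as HOCl = 1 / (1 + 0.2951) = 0.7721.
(a) HOCl = 0.7721 × 1.4 ppm = 1.081 ppm.

(b) Volume: 244,000 US gal × 3.785 L/gal = 923,540 L.
(b) After draining 20% and refilling: 343 × 0.80 + 39 × 0.20 = 282.2 ppm.
(b) Deficit to target: 302 − 282.2 = 19.8 mg/L.
(b) As CaCO₃: 19.8 mg/L × 923,540 L = 18,290 g; ÷ 100.1 = 182.7 mol Ca²⁺.
(b) Mass: 182.7 × 111 = 20,280 g.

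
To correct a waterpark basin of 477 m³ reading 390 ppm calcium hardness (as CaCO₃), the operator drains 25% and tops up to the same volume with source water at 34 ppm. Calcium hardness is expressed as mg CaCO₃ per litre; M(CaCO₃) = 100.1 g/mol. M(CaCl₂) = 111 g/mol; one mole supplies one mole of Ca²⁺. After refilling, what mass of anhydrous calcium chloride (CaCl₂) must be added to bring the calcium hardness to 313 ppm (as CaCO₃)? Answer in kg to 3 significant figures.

6.35 kg

Volume: 477 m³ = 477,000 L.
After draining 25% and refilling: 390 × 0.75 + 34 × 0.25 = 301 ppm.
Deficit to target: 313 − 301 = 12 mg/L.
As CaCO₃: 12 mg/L × 477,000 L = 5724 g; ÷ 100.1 = 57.18 mol Ca²⁺.
Mass: 57.18 × 111 = 6347 g.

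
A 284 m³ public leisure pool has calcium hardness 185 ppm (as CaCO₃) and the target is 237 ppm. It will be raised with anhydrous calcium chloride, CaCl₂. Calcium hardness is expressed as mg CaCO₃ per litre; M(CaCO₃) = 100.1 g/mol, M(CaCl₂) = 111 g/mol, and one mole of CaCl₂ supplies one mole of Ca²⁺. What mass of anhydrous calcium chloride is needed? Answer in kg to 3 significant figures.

Volume: 284 m³ = 284,000 L.
Hardness to add: (237 − 185) = 52 mg/L as CaCO₃ × 284,000 L = 14,770 g as CaCO₃.
Moles of Ca²⁺ (1 mol Ca²⁺ ≡ 1 mol CaCO₃): 14,770 / 100.1 g/mol = 147.5 mol.
Mass of CaCl₂: 147.5 × 111 = 16,380 g.

16.4 kg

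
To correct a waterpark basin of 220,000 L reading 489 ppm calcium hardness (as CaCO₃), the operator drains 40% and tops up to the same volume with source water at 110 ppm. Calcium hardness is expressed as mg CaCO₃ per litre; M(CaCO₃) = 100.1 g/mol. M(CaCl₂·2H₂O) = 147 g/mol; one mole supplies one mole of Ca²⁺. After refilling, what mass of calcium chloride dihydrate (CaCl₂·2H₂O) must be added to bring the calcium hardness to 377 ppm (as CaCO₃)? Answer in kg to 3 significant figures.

After draining 40% and refilling: 489 × 0.60 + 110 × 0.40 = 337.4 ppm.
Deficit to target: 377 − 337.4 = 39.6 mg/L.
As CaCO₃: 39.6 mg/L × 220,000 L = 8712 g; ÷ 100.1 = 87.03 mol Ca²⁺.
Mass: 87.03 × 147 = 12,790 g.

12.8 kg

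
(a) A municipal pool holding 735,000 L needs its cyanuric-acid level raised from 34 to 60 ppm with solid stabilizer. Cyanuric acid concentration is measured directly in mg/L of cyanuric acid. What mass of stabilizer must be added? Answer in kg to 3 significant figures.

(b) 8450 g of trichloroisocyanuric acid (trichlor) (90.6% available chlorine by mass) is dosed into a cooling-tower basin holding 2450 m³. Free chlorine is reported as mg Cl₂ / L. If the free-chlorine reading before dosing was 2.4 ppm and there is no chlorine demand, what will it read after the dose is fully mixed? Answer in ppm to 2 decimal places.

(a) CYA to add: (60 − 34) = 26 mg/L × 735,000 L = 19,110 g cyanuric acid.

(b) Volume: 2450 m³ = 2,450,000 L.
(b) Available chlorine delivered: 8450 g × 0.906 = 7656 g as Cl₂.
(b) Concentration rise: 7656 g / 2,450,000 L = 3.125 mg/L = 3.12 ppm.
(b) Final FC: 2.4 + 3.12 = 5.52 ppm.

(a) 19.1 kg; (b) 5.52 ppm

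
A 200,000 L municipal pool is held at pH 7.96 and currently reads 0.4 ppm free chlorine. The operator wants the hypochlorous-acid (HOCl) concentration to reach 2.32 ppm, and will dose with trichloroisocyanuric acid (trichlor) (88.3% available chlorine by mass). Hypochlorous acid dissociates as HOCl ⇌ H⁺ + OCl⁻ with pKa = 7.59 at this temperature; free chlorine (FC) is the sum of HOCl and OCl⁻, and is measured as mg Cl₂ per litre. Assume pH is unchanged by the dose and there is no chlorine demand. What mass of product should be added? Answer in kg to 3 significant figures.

1.67 kg

[OCl⁻]/[HOCl] = 10^(pH − pKa) = 10^(7.96 − 7.59) = 2.344; fraction as HOCl = 1/(1 + 2.344) = 0.299.
Free chlorine required for 2.32 ppm HOCl: 2.32 / 0.299 = 7.759 ppm.
FC to add: 7.759 − 0.4 = 7.359 mg/L as Cl₂.
Cl₂ equivalent: 7.359 mg/L × 200,000 L = 1472 g.
Product at 88.3% available Cl: 1472 / 0.883 = 1667 g.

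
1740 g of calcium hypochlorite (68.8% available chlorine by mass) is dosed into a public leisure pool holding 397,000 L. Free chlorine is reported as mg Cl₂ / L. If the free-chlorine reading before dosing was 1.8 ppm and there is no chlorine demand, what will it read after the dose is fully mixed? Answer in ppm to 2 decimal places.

Available chlorine delivered: 1740 g × 0.688 = 1197 g as Cl₂.
Concentration rise: 1197 g / 397,000 L = 3.015 mg/L = 3.02 ppm.
Final FC: 1.8 + 3.02 = 4.82 ppm.

4.82 ppm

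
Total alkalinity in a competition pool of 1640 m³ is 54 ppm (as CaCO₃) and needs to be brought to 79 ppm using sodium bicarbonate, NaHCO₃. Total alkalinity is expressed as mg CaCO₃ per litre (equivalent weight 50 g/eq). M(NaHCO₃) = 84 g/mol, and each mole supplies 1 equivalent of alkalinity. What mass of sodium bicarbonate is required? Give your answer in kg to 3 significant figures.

Volume: 1640 m³ = 1,640,000 L.
Alkalinity to add: (79 − 54) = 25 mg/L as CaCO₃ × 1,640,000 L = 41,000 g as CaCO₃.
Equivalents: 41,000 g ÷ 50 g/eq = 820 eq.
NaHCO₃ supplies 1 eq per mole → 820 mol.
Mass: 820 mol × 84 g/mol = 68,880 g.

68.9 kg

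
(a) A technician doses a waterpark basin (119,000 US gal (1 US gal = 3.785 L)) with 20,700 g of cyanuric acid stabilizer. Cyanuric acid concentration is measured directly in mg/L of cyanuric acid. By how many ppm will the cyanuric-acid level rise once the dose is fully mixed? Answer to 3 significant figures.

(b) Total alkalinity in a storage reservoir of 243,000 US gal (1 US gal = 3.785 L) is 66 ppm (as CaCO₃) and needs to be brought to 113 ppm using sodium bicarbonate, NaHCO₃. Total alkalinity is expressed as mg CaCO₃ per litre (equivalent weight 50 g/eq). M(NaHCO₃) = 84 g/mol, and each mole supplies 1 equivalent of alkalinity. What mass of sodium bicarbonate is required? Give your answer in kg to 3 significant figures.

(a) Volume: 119,000 US gal × 3.785 L/gal = 450,415 L.
(a) Rise: 20,700 g / 450,415 L × 1000 = 45.96 mg/L.

(b) Volume: 243,000 US gal × 3.785 L/gal = 919,755 L.
(b) Alkalinity to add: (113 − 66) = 47 mg/L as CaCO₃ × 919,755 L = 43,230 g as CaCO₃.
(b) Equivalents: 43,230 g ÷ 50 g/eq = 864.6 eq.
(b) NaHCO₃ supplies 1 eq per mole → 864.6 mol.
(b) Mass: 864.6 mol × 84 g/mol = 72,620 g.

(a) 46.0 ppm; (b) 72.6 kg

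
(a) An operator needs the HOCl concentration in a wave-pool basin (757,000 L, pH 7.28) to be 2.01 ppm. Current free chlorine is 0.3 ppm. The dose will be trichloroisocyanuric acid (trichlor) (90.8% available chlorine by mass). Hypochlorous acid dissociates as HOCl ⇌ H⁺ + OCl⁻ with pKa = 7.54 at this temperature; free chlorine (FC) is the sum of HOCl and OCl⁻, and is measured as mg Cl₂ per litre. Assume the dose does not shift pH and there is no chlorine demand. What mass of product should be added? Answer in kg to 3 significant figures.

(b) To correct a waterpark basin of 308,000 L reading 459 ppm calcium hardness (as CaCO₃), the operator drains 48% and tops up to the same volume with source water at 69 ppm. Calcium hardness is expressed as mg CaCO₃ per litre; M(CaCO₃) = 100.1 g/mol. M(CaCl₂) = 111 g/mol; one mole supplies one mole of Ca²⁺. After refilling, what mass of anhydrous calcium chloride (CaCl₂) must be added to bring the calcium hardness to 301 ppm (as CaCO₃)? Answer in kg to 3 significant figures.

(a) 2.35 kg; (b) 9.97 kg

(a) [OCl⁻]/[HOCl] = 10^(pH − pKa) = 10^(7.28 − 7.54) = 0.5495; fraction as HOCl = 1/(1 + 0.5495) = 0.6454.
(a) Free chlorine required for 2.01 ppm HOCl: 2.01 / 0.6454 = 3.115 ppm.
(a) FC to add: 3.115 − 0.3 = 2.815 mg/L as Cl₂.
(a) Cl₂ equivalent: 2.815 mg/L × 757,000 L = 2131 g.
(a) Product at 90.8% available Cl: 2131 / 0.908 = 2347 g.

(b) After draining 48% and refilling: 459 × 0.52 + 69 × 0.48 = 271.8 ppm.
(b) Deficit to target: 301 − 271.8 = 29.2 mg/L.
(b) As CaCO₃: 29.2 mg/L × 308,000 L = 8994 g; ÷ 100.1 = 89.85 mol Ca²⁺.
(b) Mass: 89.85 × 111 = 9973 g.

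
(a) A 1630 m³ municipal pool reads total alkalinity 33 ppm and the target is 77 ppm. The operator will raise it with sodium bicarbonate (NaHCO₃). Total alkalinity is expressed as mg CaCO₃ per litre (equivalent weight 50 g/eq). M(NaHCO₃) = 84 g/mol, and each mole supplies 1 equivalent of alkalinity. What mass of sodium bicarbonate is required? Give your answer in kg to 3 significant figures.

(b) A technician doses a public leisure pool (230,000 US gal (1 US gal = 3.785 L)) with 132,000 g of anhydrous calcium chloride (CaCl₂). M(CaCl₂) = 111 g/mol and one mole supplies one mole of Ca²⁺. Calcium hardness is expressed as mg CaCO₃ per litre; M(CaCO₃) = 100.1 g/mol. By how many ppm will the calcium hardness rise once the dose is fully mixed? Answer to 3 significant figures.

(a) 120 kg; (b) 137 ppm

(a) Volume: 1630 m³ = 1,630,000 L.
(a) Alkalinity to add: (77 − 33) = 44 mg/L as CaCO₃ × 1,630,000 L = 71,720 g as CaCO₃.
(a) Equivalents: 71,720 g ÷ 50 g/eq = 1434 eq.
(a) NaHCO₃ supplies 1 eq per mole → 1434 mol.
(a) Mass: 1434 mol × 84 g/mol = 120,500 g.

(b) Volume: 230,000 US gal × 3.785 L/gal = 870,550 L.
(b) Moles of Ca²⁺: 132,000 g ÷ 111 g/mol = 1189 mol.
(b) As CaCO₃: 1189 mol × 100.1 g/mol = 119,000 g.
(b) Rise: 119,000 g / 870,550 L × 1000 = 136.7 mg/L.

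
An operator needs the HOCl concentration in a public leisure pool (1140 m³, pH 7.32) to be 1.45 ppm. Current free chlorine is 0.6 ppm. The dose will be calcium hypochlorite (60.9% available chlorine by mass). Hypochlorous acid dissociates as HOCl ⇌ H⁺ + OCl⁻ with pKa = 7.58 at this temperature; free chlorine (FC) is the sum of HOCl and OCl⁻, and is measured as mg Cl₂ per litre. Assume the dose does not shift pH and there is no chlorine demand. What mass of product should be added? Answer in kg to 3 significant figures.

Volume: 1140 m³ = 1,140,000 L.
[OCl⁻]/[HOCl] = 10^(pH − pKa) = 10^(7.32 − 7.58) = 0.5495; fraction as HOCl = 1/(1 + 0.5495) = 0.6454.
Free chlorine required for 1.45 ppm HOCl: 1.45 / 0.6454 = 2.247 ppm.
FC to add: 2.247 − 0.6 = 1.647 mg/L as Cl₂.
Cl₂ equivalent: 1.647 mg/L × 1,140,000 L = 1877 g.
Product at 60.9% available Cl: 1877 / 0.609 = 3083 g.

3.08 kg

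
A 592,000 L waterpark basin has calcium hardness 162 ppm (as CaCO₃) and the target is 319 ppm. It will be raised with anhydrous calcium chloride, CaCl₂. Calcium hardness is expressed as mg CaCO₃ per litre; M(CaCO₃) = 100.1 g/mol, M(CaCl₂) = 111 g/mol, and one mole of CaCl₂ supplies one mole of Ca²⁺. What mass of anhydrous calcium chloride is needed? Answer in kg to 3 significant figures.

103 kg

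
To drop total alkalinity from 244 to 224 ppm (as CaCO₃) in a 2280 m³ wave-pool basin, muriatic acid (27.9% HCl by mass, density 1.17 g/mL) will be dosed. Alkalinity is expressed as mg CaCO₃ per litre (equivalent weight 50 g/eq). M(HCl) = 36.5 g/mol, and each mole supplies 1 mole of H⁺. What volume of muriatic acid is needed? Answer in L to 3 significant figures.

102 L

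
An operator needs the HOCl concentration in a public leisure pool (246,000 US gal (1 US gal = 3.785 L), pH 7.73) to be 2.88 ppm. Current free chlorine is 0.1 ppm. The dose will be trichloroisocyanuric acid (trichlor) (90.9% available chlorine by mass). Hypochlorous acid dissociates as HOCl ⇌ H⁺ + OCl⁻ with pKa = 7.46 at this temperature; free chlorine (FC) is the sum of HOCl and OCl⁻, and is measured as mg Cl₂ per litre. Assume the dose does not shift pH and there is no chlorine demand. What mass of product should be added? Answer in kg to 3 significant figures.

Volume: 246,000 US gal × 3.785 L/gal = 931,110 L.
[OCl⁻]/[HOCl] = 10^(pH − pKa) = 10^(7.73 − 7.46) = 1.862; fraction as HOCl = 1/(1 + 1.862) = 0.3494.
Free chlorine required for 2.88 ppm HOCl: 2.88 / 0.3494 = 8.243 ppm.
FC to add: 8.243 − 0.1 = 8.143 mg/L as Cl₂.
Cl₂ equivalent: 8.143 mg/L × 931,110 L = 7582 g.
Product at 90.9% available Cl: 7582 / 0.909 = 8341 g.

8.34 kg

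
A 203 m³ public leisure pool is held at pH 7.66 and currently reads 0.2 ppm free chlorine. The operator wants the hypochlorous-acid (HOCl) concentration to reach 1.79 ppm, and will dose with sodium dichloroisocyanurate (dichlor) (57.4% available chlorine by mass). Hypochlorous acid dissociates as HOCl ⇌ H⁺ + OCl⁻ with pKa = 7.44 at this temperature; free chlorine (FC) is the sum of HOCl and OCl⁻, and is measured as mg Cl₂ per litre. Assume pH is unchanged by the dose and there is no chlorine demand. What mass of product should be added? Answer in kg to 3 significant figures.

1.61 kg

Volume: 203 m³ = 203,000 L.
[OCl⁻]/[HOCl] = 10^(pH − pKa) = 10^(7.66 − 7.44) = 1.66; fraction as HOCl = 1/(1 + 1.66) = 0.376.
Free chlorine required for 1.79 ppm HOCl: 1.79 / 0.376 = 4.761 ppm.
FC to add: 4.761 − 0.2 = 4.561 mg/L as Cl₂.
Cl₂ equivalent: 4.561 mg/L × 203,000 L = 925.8 g.
Product at 57.4% available Cl: 925.8 / 0.574 = 1613 g.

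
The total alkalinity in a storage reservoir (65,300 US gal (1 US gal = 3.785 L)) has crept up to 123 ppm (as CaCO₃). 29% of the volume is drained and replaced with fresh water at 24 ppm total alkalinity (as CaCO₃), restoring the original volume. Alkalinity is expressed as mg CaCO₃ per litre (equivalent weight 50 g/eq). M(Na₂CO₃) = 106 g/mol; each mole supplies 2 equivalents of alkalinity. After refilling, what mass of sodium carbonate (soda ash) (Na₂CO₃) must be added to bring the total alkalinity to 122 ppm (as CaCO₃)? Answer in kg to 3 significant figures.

7.26 kg

Volume: 65,300 US gal × 3.785 L/gal = 247,160 L.
After draining 29% and refilling: 123 × 0.71 + 24 × 0.29 = 94.29 ppm.
Deficit to target: 122 − 94.29 = 27.71 mg/L.
As CaCO₃: 27.71 mg/L × 247,160 L = 6849 g; ÷ 50 g/eq ÷ 2 = 68.49 mol Na₂CO₃.
Mass: 68.49 × 106 = 7260 g.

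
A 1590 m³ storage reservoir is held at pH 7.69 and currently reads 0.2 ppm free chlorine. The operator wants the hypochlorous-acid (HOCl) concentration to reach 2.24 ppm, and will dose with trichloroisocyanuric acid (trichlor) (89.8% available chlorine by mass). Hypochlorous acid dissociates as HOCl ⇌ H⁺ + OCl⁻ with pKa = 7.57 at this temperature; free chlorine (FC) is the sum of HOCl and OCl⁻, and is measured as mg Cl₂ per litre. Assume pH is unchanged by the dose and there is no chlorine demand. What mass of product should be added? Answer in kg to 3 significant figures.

8.84 kg

Volume: 1590 m³ = 1,590,000 L.
[OCl⁻]/[HOCl] = 10^(pH − pKa) = 10^(7.69 − 7.57) = 1.318; fraction as HOCl = 1/(1 + 1.318) = 0.4314.
Free chlorine required for 2.24 ppm HOCl: 2.24 / 0.4314 = 5.193 ppm.
FC to add: 5.193 − 0.2 = 4.993 mg/L as Cl₂.
Cl₂ equivalent: 4.993 mg/L × 1,590,000 L = 7939 g.
Product at 89.8% available Cl: 7939 / 0.898 = 8840 g.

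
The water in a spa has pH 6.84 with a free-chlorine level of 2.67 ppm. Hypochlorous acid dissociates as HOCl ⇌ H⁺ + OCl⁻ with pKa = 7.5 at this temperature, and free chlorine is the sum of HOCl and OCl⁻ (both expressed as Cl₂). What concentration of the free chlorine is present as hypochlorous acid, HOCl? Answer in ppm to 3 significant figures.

2.19 ppm

[OCl⁻]/[HOCl] = 10^(pH − pKa) = 10^(6.84 − 7.5) = 10^-0.66 = 0.2188.
Fraction as HOCl = 1 / (1 + 0.2188) = 0.8205.
HOCl = 0.8205 × 2.67 ppm = 2.191 ppm.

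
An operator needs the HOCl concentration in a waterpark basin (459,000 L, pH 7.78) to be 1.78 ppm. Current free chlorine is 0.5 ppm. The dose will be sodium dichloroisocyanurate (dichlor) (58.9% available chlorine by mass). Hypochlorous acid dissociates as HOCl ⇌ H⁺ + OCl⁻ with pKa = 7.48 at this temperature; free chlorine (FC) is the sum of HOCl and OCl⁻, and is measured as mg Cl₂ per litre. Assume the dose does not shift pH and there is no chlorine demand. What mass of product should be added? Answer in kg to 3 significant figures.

3.77 kg

[OCl⁻]/[HOCl] = 10^(pH − pKa) = 10^(7.78 − 7.48) = 1.995; fraction as HOCl = 1/(1 + 1.995) = 0.3339.
Free chlorine required for 1.78 ppm HOCl: 1.78 / 0.3339 = 5.332 ppm.
FC to add: 5.332 − 0.5 = 4.832 mg/L as Cl₂.
Cl₂ equivalent: 4.832 mg/L × 459,000 L = 2218 g.
Product at 58.9% available Cl: 2218 / 0.589 = 3765 g.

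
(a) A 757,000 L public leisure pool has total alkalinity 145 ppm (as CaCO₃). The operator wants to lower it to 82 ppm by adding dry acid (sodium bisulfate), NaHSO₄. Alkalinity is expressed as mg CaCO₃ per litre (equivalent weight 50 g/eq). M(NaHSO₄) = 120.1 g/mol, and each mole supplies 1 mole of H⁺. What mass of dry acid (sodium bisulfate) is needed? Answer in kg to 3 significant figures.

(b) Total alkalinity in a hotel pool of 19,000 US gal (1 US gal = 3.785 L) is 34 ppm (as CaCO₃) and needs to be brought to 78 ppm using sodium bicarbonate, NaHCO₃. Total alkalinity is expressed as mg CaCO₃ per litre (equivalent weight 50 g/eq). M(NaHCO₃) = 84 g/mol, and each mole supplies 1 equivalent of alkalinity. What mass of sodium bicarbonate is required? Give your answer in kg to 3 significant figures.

(a) 115 kg; (b) 5.32 kg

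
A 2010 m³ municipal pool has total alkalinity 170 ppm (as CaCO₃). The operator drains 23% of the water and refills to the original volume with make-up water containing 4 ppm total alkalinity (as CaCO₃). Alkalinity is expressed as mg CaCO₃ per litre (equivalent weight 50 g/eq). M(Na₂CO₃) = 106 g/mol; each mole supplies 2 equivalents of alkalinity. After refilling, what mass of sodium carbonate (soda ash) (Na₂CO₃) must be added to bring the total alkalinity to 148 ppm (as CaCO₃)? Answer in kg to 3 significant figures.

34.5 kg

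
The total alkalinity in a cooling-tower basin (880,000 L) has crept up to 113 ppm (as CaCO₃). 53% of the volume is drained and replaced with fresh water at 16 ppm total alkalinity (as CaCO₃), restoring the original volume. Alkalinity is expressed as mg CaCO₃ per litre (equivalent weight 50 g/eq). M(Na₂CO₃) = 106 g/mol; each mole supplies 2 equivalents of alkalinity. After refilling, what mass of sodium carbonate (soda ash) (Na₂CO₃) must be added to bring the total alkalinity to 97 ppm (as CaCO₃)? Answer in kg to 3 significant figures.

33.0 kg

After draining 53% and refilling: 113 × 0.47 + 16 × 0.53 = 61.59 ppm.
Deficit to target: 97 − 61.59 = 35.41 mg/L.
As CaCO₃: 35.41 mg/L × 880,000 L = 31,160 g; ÷ 50 g/eq ÷ 2 = 311.6 mol Na₂CO₃.
Mass: 311.6 × 106 = 33,030 g.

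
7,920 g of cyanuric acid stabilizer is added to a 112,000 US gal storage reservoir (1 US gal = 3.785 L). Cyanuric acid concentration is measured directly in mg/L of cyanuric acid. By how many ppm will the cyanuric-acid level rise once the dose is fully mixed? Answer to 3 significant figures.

Volume: 112,000 US gal × 3.785 L/gal = 423,920 L.
Rise: 7,920 g / 423,920 L × 1000 = 18.68 mg/L.

18.7 ppm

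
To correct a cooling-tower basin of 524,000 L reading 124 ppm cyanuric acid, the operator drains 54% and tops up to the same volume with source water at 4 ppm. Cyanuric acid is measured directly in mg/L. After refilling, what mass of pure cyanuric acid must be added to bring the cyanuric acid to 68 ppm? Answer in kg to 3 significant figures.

After draining 54% and refilling: 124 × 0.46 + 4 × 0.54 = 59.2 ppm.
Deficit to target: 68 − 59.2 = 8.8 mg/L.
Mass: 8.8 mg/L × 524,000 L = 4611 g cyanuric acid.

4.61 kg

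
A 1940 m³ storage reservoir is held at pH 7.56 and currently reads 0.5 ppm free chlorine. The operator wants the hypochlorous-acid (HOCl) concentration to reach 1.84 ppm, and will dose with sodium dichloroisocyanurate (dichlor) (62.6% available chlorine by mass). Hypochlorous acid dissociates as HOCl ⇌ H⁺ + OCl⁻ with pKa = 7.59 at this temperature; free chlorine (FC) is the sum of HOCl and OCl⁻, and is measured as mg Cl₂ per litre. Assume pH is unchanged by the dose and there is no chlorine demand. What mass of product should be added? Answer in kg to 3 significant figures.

9.47 kg

Volume: 1940 m³ = 1,940,000 L.
[OCl⁻]/[HOCl] = 10^(pH − pKa) = 10^(7.56 − 7.59) = 0.9333; fraction as HOCl = 1/(1 + 0.9333) = 0.5173.
Free chlorine required for 1.84 ppm HOCl: 1.84 / 0.5173 = 3.557 ppm.
FC to add: 3.557 − 0.5 = 3.057 mg/L as Cl₂.
Cl₂ equivalent: 3.057 mg/L × 1,940,000 L = 5931 g.
Product at 62.6% available Cl: 5931 / 0.626 = 9474 g.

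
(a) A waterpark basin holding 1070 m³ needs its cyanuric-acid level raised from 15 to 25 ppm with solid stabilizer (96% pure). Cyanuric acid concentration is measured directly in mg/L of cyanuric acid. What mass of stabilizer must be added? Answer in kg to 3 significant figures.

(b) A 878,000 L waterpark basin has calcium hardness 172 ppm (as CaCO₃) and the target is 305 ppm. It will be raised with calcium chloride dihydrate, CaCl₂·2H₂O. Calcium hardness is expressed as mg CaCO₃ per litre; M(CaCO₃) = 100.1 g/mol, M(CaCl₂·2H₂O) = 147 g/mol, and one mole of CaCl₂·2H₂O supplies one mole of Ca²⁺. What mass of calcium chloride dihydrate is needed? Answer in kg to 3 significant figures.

(a) 11.1 kg; (b) 171 kg

(a) Volume: 1070 m³ = 1,070,000 L.
(a) CYA to add: (25 − 15) = 10 mg/L × 1,070,000 L = 10,700 g cyanuric acid.
(a) At 96% purity: 10,700 / 0.96 = 11,150 g product.

(b) Hardness to add: (305 − 172) = 133 mg/L as CaCO₃ × 878,000 L = 116,800 g as CaCO₃.
(b) Moles of Ca²⁺ (1 mol Ca²⁺ ≡ 1 mol CaCO₃): 116,800 / 100.1 g/mol = 1167 mol.
(b) Mass of CaCl₂·2H₂O: 1167 × 147 = 171,500 g.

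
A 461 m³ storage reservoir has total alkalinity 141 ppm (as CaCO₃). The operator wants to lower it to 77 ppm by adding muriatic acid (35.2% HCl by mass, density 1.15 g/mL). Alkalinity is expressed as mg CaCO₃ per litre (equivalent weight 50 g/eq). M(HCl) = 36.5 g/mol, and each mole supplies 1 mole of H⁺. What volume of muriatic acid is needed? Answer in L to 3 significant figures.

53.2 L

Volume: 461 m³ = 461,000 L.
Alkalinity to neutralize: (141 − 77) = 64 mg/L as CaCO₃ × 461,000 L = 29,500 g as CaCO₃.
Equivalents of H⁺ required: 29,500 ÷ 50 g/eq = 590.1 eq = 590.1 mol HCl.
Mass of HCl: 590.1 × 36.5 = 21,540 g.
Mass of 35.2% solution: 21,540 / 0.352 = 61,190 g.
Volume: 61,190 g ÷ 1.15 g/mL = 53,210 mL.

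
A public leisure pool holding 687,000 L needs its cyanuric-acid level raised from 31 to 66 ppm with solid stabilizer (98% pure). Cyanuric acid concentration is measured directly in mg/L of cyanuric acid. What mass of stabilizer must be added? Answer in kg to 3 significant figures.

24.5 kg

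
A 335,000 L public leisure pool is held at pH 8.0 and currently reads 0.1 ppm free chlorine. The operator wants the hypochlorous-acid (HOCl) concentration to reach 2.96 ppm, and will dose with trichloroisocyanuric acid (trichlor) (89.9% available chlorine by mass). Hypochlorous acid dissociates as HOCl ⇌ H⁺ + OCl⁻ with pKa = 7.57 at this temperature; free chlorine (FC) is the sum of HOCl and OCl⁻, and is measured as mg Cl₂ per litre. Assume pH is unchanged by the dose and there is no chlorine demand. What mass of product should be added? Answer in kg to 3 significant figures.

[OCl⁻]/[HOCl] = 10^(pH − pKa) = 10^(8.0 − 7.57) = 2.692; fraction as HOCl = 1/(1 + 2.692) = 0.2709.
Free chlorine required for 2.96 ppm HOCl: 2.96 / 0.2709 = 10.93 ppm.
FC to add: 10.93 − 0.1 = 10.83 mg/L as Cl₂.
Cl₂ equivalent: 10.83 mg/L × 335,000 L = 3627 g.
Product at 89.9% available Cl: 3627 / 0.899 = 4035 g.

4.03 kg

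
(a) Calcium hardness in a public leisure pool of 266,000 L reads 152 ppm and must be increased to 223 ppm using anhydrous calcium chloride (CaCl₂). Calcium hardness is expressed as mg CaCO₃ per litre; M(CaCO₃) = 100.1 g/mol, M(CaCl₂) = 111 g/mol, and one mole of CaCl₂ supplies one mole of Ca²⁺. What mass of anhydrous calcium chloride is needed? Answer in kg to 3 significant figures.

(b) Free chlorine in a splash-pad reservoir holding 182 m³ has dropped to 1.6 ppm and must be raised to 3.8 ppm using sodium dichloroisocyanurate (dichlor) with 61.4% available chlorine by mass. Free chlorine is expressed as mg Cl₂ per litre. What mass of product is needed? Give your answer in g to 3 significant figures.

(a) Hardness to add: (223 − 152) = 71 mg/L as CaCO₃ × 266,000 L = 18,890 g as CaCO₃.
(a) Moles of Ca²⁺ (1 mol Ca²⁺ ≡ 1 mol CaCO₃): 18,890 / 100.1 g/mol = 188.7 mol.
(a) Mass of CaCl₂: 188.7 × 111 = 20,940 g.

(b) Volume: 182 m³ = 182,000 L.
(b) Chlorine deficit: 3.8 − 1.6 = 2.2 ppm = 2.2 mg/L as Cl₂.
(b) Cl₂ equivalent needed: 2.2 mg/L × 182,000 L = 400,400 mg = 400.4 g.
(b) Product at 61.4% available chlorine: 400.4 / 0.614 = 652.1 g.

(a) 20.9 kg; (b) 652 g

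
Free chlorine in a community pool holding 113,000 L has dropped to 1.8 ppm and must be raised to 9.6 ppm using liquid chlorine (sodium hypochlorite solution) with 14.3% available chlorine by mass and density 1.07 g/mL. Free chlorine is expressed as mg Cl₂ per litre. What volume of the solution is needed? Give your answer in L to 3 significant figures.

Chlorine deficit: 9.6 − 1.8 = 7.8 ppm = 7.8 mg/L as Cl₂.
Cl₂ equivalent needed: 7.8 mg/L × 113,000 L = 881,400 mg = 881.4 g.
Product at 14.3% available chlorine: 881.4 / 0.143 = 6164 g.
Volume at density 1.07 g/mL: 6164 g ÷ 1.07 g/mL = 5760 mL.

5.76 L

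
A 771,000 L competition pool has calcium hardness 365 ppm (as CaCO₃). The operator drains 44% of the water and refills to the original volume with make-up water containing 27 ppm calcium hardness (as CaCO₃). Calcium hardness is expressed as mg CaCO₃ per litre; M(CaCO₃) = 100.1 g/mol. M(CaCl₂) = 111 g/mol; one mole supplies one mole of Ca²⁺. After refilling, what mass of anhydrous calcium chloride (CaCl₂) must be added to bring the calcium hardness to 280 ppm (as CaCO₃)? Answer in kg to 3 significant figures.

After draining 44% and refilling: 365 × 0.56 + 27 × 0.44 = 216.28 ppm.
Deficit to target: 280 − 216.28 = 63.72 mg/L.
As CaCO₃: 63.72 mg/L × 771,000 L = 49,130 g; ÷ 100.1 = 490.8 mol Ca²⁺.
Mass: 490.8 × 111 = 54,480 g.

54.5 kg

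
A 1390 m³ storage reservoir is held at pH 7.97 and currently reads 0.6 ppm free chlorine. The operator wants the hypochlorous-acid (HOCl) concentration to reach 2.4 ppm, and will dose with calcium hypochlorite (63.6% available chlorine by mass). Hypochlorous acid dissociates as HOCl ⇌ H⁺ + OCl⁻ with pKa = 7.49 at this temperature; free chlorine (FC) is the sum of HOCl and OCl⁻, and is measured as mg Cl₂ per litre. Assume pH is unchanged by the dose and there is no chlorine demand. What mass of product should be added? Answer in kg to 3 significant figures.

Volume: 1390 m³ = 1,390,000 L.
[OCl⁻]/[HOCl] = 10^(pH − pKa) = 10^(7.97 − 7.49) = 3.02; fraction as HOCl = 1/(1 + 3.02) = 0.2488.
Free chlorine required for 2.4 ppm HOCl: 2.4 / 0.2488 = 9.648 ppm.
FC to add: 9.648 − 0.6 = 9.048 mg/L as Cl₂.
Cl₂ equivalent: 9.048 mg/L × 1,390,000 L = 12,580 g.
Product at 63.6% available Cl: 12,580 / 0.636 = 19,770 g.

19.8 kg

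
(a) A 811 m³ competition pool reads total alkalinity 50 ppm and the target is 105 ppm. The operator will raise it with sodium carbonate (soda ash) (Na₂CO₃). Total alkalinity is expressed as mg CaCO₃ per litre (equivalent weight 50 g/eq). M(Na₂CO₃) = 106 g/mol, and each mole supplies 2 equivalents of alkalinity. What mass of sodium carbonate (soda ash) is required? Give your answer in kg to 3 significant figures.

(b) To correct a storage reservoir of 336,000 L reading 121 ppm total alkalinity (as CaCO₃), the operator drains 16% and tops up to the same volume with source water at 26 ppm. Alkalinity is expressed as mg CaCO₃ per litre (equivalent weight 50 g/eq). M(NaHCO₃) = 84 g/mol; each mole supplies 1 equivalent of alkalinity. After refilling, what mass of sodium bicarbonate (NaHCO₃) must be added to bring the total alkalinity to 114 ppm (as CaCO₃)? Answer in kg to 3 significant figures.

(a) Volume: 811 m³ = 811,000 L.
(a) Alkalinity to add: (105 − 50) = 55 mg/L as CaCO₃ × 811,000 L = 44,600 g as CaCO₃.
(a) Equivalents: 44,600 g ÷ 50 g/eq = 892.1 eq.
(a) Each mole of Na₂CO₃ supplies 2 eq, so 892.1 / 2 = 446.1 mol.
(a) Mass: 446.1 mol × 106 g/mol = 47,280 g.

(b) After draining 16% and refilling: 121 × 0.84 + 26 × 0.16 = 105.8 ppm.
(b) Deficit to target: 114 − 105.8 = 8.2 mg/L.
(b) As CaCO₃: 8.2 mg/L × 336,000 L = 2755 g; ÷ 50 g/eq ÷ 1 = 55.1 mol NaHCO₃.
(b) Mass: 55.1 × 84 = 4629 g.

(a) 47.3 kg; (b) 4.63 kg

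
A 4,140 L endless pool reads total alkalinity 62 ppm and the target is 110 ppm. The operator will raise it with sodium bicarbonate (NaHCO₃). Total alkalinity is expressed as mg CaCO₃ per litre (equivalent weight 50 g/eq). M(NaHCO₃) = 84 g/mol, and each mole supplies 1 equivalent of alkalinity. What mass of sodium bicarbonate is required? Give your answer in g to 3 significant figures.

334 g

Alkalinity to add: (110 − 62) = 48 mg/L as CaCO₃ × 4,140 L = 198.7 g as CaCO₃.
Equivalents: 198.7 g ÷ 50 g/eq = 3.974 eq.
NaHCO₃ supplies 1 eq per mole → 3.974 mol.
Mass: 3.974 mol × 84 g/mol = 333.8 g.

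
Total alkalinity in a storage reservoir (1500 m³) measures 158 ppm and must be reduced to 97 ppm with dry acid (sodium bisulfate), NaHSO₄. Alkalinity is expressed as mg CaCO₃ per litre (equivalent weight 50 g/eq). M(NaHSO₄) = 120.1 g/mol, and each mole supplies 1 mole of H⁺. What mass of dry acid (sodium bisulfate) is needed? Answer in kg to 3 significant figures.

Volume: 1500 m³ = 1,500,000 L.
Alkalinity to neutralize: (158 − 97) = 61 mg/L as CaCO₃ × 1,500,000 L = 91,500 g as CaCO₃.
Equivalents of H⁺ required: 91,500 ÷ 50 g/eq = 1830 eq = 1830 mol NaHSO₄.
Mass of NaHSO₄: 1830 × 120.1 = 219,800 g.

220 kg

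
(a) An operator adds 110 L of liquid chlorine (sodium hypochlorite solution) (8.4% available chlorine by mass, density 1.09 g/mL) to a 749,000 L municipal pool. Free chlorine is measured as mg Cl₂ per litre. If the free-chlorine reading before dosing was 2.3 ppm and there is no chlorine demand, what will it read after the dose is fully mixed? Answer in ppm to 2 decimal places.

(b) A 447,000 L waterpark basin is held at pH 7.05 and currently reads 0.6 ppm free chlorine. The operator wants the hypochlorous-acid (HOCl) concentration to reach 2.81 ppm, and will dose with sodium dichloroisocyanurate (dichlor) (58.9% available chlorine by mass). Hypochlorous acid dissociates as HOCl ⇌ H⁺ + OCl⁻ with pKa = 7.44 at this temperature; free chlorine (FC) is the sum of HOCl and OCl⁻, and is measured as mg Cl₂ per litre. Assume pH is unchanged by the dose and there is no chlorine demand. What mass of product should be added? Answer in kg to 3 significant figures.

(a) 15.75 ppm; (b) 2.55 kg

(a) Mass of solution: 110 L × 1000 mL/L × 1.09 g/mL = 119,900 g.
(a) Available chlorine delivered: 119,900 g × 0.084 = 10,070 g as Cl₂.
(a) Concentration rise: 10,070 g / 749,000 L = 13.45 mg/L = 13.45 ppm.
(a) Final FC: 2.3 + 13.45 = 15.75 ppm.

(b) [OCl⁻]/[HOCl] = 10^(pH − pKa) = 10^(7.05 − 7.44) = 0.4074; fraction as HOCl = 1/(1 + 0.4074) = 0.7105.
(b) Free chlorine required for 2.81 ppm HOCl: 2.81 / 0.7105 = 3.955 ppm.
(b) FC to add: 3.955 − 0.6 = 3.355 mg/L as Cl₂.
(b) Cl₂ equivalent: 3.355 mg/L × 447,000 L = 1500 g.
(b) Product at 58.9% available Cl: 1500 / 0.589 = 2546 g.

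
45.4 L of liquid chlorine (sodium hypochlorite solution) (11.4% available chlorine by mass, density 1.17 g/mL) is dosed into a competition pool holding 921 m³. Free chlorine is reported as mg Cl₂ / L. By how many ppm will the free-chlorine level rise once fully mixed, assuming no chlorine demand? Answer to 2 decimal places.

Volume: 921 m³ = 921,000 L.
Mass of solution: 45.4 L × 1000 mL/L × 1.17 g/mL = 53,120 g.
Available chlorine delivered: 53,120 g × 0.114 = 6055 g as Cl₂.
Concentration rise: 6055 g / 921,000 L = 6.575 mg/L = 6.57 ppm.

6.57 ppm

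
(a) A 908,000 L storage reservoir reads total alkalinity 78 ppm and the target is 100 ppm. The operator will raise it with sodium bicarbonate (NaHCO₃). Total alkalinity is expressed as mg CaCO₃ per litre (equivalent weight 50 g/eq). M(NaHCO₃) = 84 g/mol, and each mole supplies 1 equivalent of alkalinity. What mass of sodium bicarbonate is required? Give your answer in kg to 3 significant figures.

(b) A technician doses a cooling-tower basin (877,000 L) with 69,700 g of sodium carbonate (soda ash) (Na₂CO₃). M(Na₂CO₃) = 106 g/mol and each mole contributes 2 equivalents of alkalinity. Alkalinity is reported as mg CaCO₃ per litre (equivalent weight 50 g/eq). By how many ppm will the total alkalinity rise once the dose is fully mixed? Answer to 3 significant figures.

(a) 33.6 kg; (b) 75.0 ppm

(a) Alkalinity to add: (100 − 78) = 22 mg/L as CaCO₃ × 908,000 L = 19,980 g as CaCO₃.
(a) Equivalents: 19,980 g ÷ 50 g/eq = 399.5 eq.
(a) NaHCO₃ supplies 1 eq per mole → 399.5 mol.
(a) Mass: 399.5 mol × 84 g/mol = 33,560 g.

(b) Moles of Na₂CO₃: 69,700 g ÷ 106 g/mol = 657.5 mol → 1315 eq of alkalinity.
(b) As CaCO₃: 1315 eq × 50 g/eq = 65,750 g.
(b) Rise: 65,750 g / 877,000 L × 1000 = 74.98 mg/L.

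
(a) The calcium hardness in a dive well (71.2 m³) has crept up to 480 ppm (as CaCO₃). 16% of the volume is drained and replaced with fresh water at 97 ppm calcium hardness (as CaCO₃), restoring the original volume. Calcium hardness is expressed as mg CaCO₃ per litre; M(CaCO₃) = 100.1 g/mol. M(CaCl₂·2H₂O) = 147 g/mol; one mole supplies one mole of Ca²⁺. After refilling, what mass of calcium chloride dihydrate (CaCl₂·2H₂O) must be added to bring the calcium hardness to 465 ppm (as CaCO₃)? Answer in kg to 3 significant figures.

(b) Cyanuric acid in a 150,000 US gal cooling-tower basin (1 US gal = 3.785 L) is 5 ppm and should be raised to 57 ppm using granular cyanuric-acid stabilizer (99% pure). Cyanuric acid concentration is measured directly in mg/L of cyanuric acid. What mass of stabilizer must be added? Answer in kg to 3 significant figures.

(a) Volume: 71.2 m³ = 71,200 L.
(a) After draining 16% and refilling: 480 × 0.84 + 97 × 0.16 = 418.72 ppm.
(a) Deficit to target: 465 − 418.72 = 46.28 mg/L.
(a) As CaCO₃: 46.28 mg/L × 71,200 L = 3295 g; ÷ 100.1 = 32.92 mol Ca²⁺.
(a) Mass: 32.92 × 147 = 4839 g.

(b) Volume: 150,000 US gal × 3.785 L/gal = 567,750 L.
(b) CYA to add: (57 − 5) = 52 mg/L × 567,750 L = 29,520 g cyanuric acid.
(b) At 99% purity: 29,520 / 0.99 = 29,820 g product.

(a) 4.84 kg; (b) 29.8 kg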